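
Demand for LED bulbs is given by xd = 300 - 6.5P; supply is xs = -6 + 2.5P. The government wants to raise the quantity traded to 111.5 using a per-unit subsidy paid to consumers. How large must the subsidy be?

At x = 111.5, invert demand for the buyer price: Pb = (300 − 111.5)/6.5 = 29; invert supply for the seller price: Ps = (111.5 − (-6))/2.5 = 47.
The subsidy must fill the gap: s = Ps − Pb = 47 − 29 = 18.

Required subsidy s = 18 per unit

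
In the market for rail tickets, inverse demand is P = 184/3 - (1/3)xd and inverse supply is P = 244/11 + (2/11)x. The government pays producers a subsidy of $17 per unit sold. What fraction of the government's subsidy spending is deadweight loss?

DWL / government spending = 33/218

Pre-subsidy: 184/3 - (1/3)x = 244/11 + (2/11)x gives x* = 76 and P* = 36.
With the subsidy, sellers receive Ps = Pb + 17 for each unit, where Pb is the price buyers pay.
On the curves, Pb = 184/3 - (1/3)x and Ps = 244/11 + (2/11)x; the wedge Ps − Pb = 17 gives 244/11 + (2/11)x − (184/3 - (1/3)x) = 17, so x' = 109.
Then Pb = 184/3 − (1/3)·109 = 25 and Ps = 244/11 + (2/11)·109 = 42.
ΔCS = ½(76 + 109)(36 − 25) = 1017.5; ΔPS = ½(76 + 109)(42 − 36) = 555.
Government spending = 17 × 109 = 1853.
DWL = ½ × 17 × (109 − 76) = 280.5; fraction = 280.5 / 1853 = 33/218.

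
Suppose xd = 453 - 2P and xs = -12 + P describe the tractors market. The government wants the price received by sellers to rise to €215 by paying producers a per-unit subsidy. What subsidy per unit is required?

At a seller price of 215, quantity supplied is -12 + 1·215 = 203.
Buyers absorb 203 only when they pay Pb with 453 − 2·Pb = 203, i.e. Pb = 125.
s = Ps − Pb = 215 − 125 = 90.

Required subsidy s = €90 per unit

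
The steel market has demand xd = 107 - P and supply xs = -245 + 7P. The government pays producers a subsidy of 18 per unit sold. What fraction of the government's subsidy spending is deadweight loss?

Pre-subsidy: 107 - P = -245 + 7P gives P* = 44, x* = 63.
With the subsidy, sellers receive Ps = Pb + 18 for each unit, where Pb is the price buyers pay.
Supply in terms of Pb becomes xs = -245 + 7(Pb + 18) = -119 + 7Pb. Setting this equal to demand: 107 - Pb = -119 + 7Pb, so Pb = 28.25.
Sellers receive Ps = 28.25 + 18 = 46.25; x' = 107 − 1·28.25 = 78.75.
ΔCS = ½(63 + 78.75)(44 − 28.25) = 1116.28125; ΔPS = ½(63 + 78.75)(46.25 − 44) = 159.46875.
Government spending = 18 × 78.75 = 1417.5.
DWL = ½ × 18 × (78.75 − 63) = 141.75; fraction = 141.75 / 1417.5 = 0.1.

DWL / government spending = 0.1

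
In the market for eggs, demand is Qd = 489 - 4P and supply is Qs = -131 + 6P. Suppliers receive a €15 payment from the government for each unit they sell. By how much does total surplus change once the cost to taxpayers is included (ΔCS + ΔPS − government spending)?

Pre-subsidy: 489 - 4P = -131 + 6P gives P* = 62, Q* = 241.
With the subsidy, sellers receive Ps = Pb + 15 for each unit, where Pb is the price buyers pay.
Supply in terms of Pb becomes Qs = -131 + 6(Pb + 15) = -41 + 6Pb. Setting this equal to demand: 489 - 4Pb = -41 + 6Pb, so Pb = 53.
Sellers receive Ps = 53 + 15 = 68; Q' = 489 − 4·53 = 277.
ΔCS = ½(241 + 277)(62 − 53) = 2331; ΔPS = ½(241 + 277)(68 − 62) = 1554.
Government spending = 15 × 277 = 4155.
Net change = 2331 + 1554 − 4155 = -270. The loss equals the DWL triangle ½·15·36.

Net change in total surplus = -€270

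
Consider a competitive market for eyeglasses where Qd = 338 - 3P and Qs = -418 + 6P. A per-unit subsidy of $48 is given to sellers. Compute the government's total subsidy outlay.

Pre-subsidy: 338 - 3P = -418 + 6P gives P* = 84, Q* = 86.
With the subsidy, sellers receive Ps = Pb + 48 for each unit, where Pb is the price buyers pay.
Supply in terms of Pb becomes Qs = -418 + 6(Pb + 48) = -130 + 6Pb. Setting this equal to demand: 338 - 3Pb = -130 + 6Pb, so Pb = 52.
Sellers receive Ps = 52 + 48 = 100; Q' = 338 − 3·52 = 182.
Government outlay = subsidy × quantity = 48 × 182 = 8736.

Government cost = $8736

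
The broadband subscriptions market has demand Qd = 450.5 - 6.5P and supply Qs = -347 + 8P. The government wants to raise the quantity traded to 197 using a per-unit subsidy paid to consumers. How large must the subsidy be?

Required subsidy s = 29 per unit

At Q = 197, invert demand for the buyer price: Pb = (450.5 − 197)/6.5 = 39; invert supply for the seller price: Ps = (197 − (-347))/8 = 68.
The subsidy must fill the gap: s = Ps − Pb = 68 − 39 = 29.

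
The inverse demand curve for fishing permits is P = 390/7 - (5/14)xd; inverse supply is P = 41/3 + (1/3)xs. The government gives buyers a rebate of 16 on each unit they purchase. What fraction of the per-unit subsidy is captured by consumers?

Pre-subsidy: 390/7 - (5/14)x = 41/3 + (1/3)x gives x* = 1766/29 and P* = 985/29.
With the rebate, buyers effectively pay Pb = Ps − 16, where Ps is the price sellers receive.
On the curves, Pb = 390/7 - (5/14)x and Ps = 41/3 + (1/3)x; the wedge Ps − Pb = 16 gives 41/3 + (1/3)x − (390/7 - (5/14)x) = 16, so x' = 2438/29.
Then Pb = 390/7 − (5/14)·(2438/29) = 745/29 and Ps = 41/3 + (1/3)·(2438/29) = 1209/29.
Buyers' price falls by P* − Pb = 985/29 − 745/29 = 240/29; sellers' price rises by Ps − P* = 1209/29 − 985/29 = 224/29.
So consumers capture (240/29)/16 = 15/29 of each unit of subsidy.

Consumer share = 15/29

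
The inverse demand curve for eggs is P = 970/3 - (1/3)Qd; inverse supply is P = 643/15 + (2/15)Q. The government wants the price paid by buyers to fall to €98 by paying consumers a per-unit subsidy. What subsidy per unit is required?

At a buyer price of 98, quantity demanded is 970 − 3·98 = 676.
Sellers supply 676 only when they receive Ps = 643/15 + (2/15)·676 = 133.
s = Ps − Pb = 133 − 98 = 35.

Required subsidy s = €35 per unit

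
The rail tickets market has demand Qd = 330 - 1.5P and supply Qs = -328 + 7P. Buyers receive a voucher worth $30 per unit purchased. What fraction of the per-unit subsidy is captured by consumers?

Consumer share = 14/17

Pre-subsidy: 330 - 1.5P = -328 + 7P gives P* = 1316/17, Q* = 3636/17.
With the rebate, buyers effectively pay Pb = Ps − 30, where Ps is the price sellers receive.
Demand in terms of Ps becomes Qd = 330 − 1.5(Ps − 30) = 375 - 1.5Ps. Setting this equal to supply: 375 - 1.5Ps = -328 + 7Ps, so Ps = 1406/17.
Buyers pay Pb = 1406/17 − 30 = 896/17; Q' = -328 + 7·(1406/17) = 4266/17.
Buyers' price falls by P* − Pb = 1316/17 − 896/17 = 420/17; sellers' price rises by Ps − P* = 1406/17 − 1316/17 = 90/17.
So consumers capture (420/17)/30 = 14/17 of each unit of subsidy.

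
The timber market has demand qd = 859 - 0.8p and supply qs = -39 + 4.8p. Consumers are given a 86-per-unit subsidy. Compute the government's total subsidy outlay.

Pre-subsidy: 859 - 0.8p = -39 + 4.8p gives p* = 2245/14, q* = 5115/7.
With the rebate, buyers effectively pay pb = ps − 86, where ps is the price sellers receive.
Demand in terms of ps becomes qd = 859 − 0.8(ps − 86) = 927.8 - 0.8ps. Setting this equal to supply: 927.8 - 0.8ps = -39 + 4.8ps, so ps = 2417/14.
Buyers pay pb = 2417/14 − 86 = 1213/14; q' = -39 + 4.8·(2417/14) = 27639/35.
Government outlay = subsidy × quantity = 86 × 27639/35 = 2376954/35.

Government cost = 2376954/35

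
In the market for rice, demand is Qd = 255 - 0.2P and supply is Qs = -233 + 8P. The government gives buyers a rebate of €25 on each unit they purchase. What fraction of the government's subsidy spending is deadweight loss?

Pre-subsidy: 255 - 0.2P = -233 + 8P gives P* = 2440/41, Q* = 9967/41.
With the rebate, buyers effectively pay Pb = Ps − 25, where Ps is the price sellers receive.
Demand in terms of Ps becomes Qd = 255 − 0.2(Ps − 25) = 260 - 0.2Ps. Setting this equal to supply: 260 - 0.2Ps = -233 + 8Ps, so Ps = 2465/41.
Buyers pay Pb = 2465/41 − 25 = 1440/41; Q' = -233 + 8·(2465/41) = 10167/41.
ΔCS = ½(9967/41 + 10167/41)(2440/41 − 1440/41) = 10067000/1681; ΔPS = ½(9967/41 + 10167/41)(2465/41 − 2440/41) = 251675/1681.
Government spending = 25 × 10167/41 = 254175/41.
DWL = ½ × 25 × (10167/41 − 9967/41) = 2500/41; fraction = (2500/41) / (254175/41) = 100/10167.

DWL / government spending = 100/10167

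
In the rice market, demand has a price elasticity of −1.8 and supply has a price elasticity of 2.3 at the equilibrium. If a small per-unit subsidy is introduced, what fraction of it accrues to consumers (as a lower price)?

For a small subsidy around the equilibrium, the benefit split depends on the relative slopes, which at a point are proportional to the elasticities.
Buyer share = εs/(εs + |εd|) = 2.3/(2.3 + 1.8) = 23/41; seller share = |εd|/(εs + |εd|) = 18/41.

Consumer share = 23/41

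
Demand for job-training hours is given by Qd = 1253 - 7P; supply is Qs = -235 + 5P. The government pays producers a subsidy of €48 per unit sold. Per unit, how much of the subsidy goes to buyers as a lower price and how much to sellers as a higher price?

Buyers gain €20 per unit; sellers gain €28 per unit

Pre-subsidy: 1253 - 7P = -235 + 5P gives P* = 124, Q* = 385.
With the subsidy, sellers receive Ps = Pb + 48 for each unit, where Pb is the price buyers pay.
Supply in terms of Pb becomes Qs = -235 + 5(Pb + 48) = 5 + 5Pb. Setting this equal to demand: 1253 - 7Pb = 5 + 5Pb, so Pb = 104.
Sellers receive Ps = 104 + 48 = 152; Q' = 1253 − 7·104 = 525.
Buyers' price falls by P* − Pb = 124 − 104 = 20; sellers' price rises by Ps − P* = 152 − 124 = 28.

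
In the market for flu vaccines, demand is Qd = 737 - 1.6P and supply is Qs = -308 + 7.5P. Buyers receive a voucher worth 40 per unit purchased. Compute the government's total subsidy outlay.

Pre-subsidy: 737 - 1.6P = -308 + 7.5P gives P* = 10450/91, Q* = 50347/91.
With the rebate, buyers effectively pay Pb = Ps − 40, where Ps is the price sellers receive.
Demand in terms of Ps becomes Qd = 737 − 1.6(Ps − 40) = 801 - 1.6Ps. Setting this equal to supply: 801 - 1.6Ps = -308 + 7.5Ps, so Ps = 11090/91.
Buyers pay Pb = 11090/91 − 40 = 7450/91; Q' = -308 + 7.5·(11090/91) = 55147/91.
Government outlay = subsidy × quantity = 40 × 55147/91 = 2205880/91.

Government cost = 2205880/91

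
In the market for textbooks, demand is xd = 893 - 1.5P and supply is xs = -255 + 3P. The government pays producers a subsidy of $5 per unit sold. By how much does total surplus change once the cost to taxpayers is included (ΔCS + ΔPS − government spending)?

Pre-subsidy: 893 - 1.5P = -255 + 3P gives P* = 2296/9, x* = 1531/3.
With the subsidy, sellers receive Ps = Pb + 5 for each unit, where Pb is the price buyers pay.
Supply in terms of Pb becomes xs = -255 + 3(Pb + 5) = -240 + 3Pb. Setting this equal to demand: 893 - 1.5Pb = -240 + 3Pb, so Pb = 2266/9.
Sellers receive Ps = 2266/9 + 5 = 2311/9; x' = 893 − 1.5·(2266/9) = 1546/3.
ΔCS = ½(1531/3 + 1546/3)(2296/9 − 2266/9) = 15385/9; ΔPS = ½(1531/3 + 1546/3)(2311/9 − 2296/9) = 15385/18.
Government spending = 5 × 1546/3 = 7730/3.
Net change = 15385/9 + 15385/18 − 7730/3 = -12.5. The loss equals the DWL triangle ½·5·5.

Net change in total surplus = -$12.5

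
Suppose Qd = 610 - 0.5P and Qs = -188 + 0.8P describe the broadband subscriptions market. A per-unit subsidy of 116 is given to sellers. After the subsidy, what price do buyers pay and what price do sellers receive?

Pre-subsidy: 610 - 0.5P = -188 + 0.8P gives P* = 7980/13, Q* = 3940/13.
With the subsidy, sellers receive Ps = Pb + 116 for each unit, where Pb is the price buyers pay.
Supply in terms of Pb becomes Qs = -188 + 0.8(Pb + 116) = -95.2 + 0.8Pb. Setting this equal to demand: 610 - 0.5Pb = -95.2 + 0.8Pb, so Pb = 7052/13.
Sellers receive Ps = 7052/13 + 116 = 8560/13; Q' = 610 − 0.5·(7052/13) = 4404/13.

Buyers pay 7052/13; sellers receive 8560/13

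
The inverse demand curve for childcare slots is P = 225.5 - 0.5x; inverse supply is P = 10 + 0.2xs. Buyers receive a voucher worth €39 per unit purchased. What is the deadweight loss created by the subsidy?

Deadweight loss = 7605/7

Pre-subsidy: 225.5 - 0.5x = 10 + 0.2x gives x* = 2155/7 and P* = 501/7.
With the rebate, buyers effectively pay Pb = Ps − 39, where Ps is the price sellers receive.
On the curves, Pb = 225.5 - 0.5x and Ps = 10 + 0.2x; the wedge Ps − Pb = 39 gives 10 + 0.2x − (225.5 - 0.5x) = 39, so x' = 2545/7.
Then Pb = 225.5 − 0.5·(2545/7) = 306/7 and Ps = 10 + 0.2·(2545/7) = 579/7.
The subsidy expands output by 2545/7 − 2155/7 = 390/7 past the efficient level; on those units the gap between marginal cost and willingness to pay runs from 0 up to 39.
DWL = ½ × 39 × 390/7 = 7605/7.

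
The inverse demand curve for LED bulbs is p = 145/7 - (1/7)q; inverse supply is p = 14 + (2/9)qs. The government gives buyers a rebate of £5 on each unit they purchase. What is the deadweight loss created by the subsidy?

Pre-subsidy: 145/7 - (1/7)q = 14 + (2/9)q gives q* = 423/23 and p* = 416/23.
With the rebate, buyers effectively pay pb = ps − 5, where ps is the price sellers receive.
On the curves, pb = 145/7 - (1/7)q and ps = 14 + (2/9)q; the wedge ps − pb = 5 gives 14 + (2/9)q − (145/7 - (1/7)q) = 5, so q' = 738/23.
Then pb = 145/7 − (1/7)·(738/23) = 371/23 and ps = 14 + (2/9)·(738/23) = 486/23.
The subsidy expands output by 738/23 − 423/23 = 315/23 past the efficient level; on those units the gap between marginal cost and willingness to pay runs from 0 up to 5.
DWL = ½ × 5 × 315/23 = 1575/46.

Deadweight loss = 1575/46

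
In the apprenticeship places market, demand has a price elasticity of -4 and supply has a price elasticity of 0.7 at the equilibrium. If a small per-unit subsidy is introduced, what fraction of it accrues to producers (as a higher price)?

Producer share = 40/47

For a small subsidy around the equilibrium, the benefit split depends on the relative slopes, which at a point are proportional to the elasticities.
Buyer share = εs/(εs + |εd|) = 0.7/(0.7 + 4) = 7/47; seller share = |εd|/(εs + |εd|) = 40/47.
So producers capture 40/47 of the subsidy.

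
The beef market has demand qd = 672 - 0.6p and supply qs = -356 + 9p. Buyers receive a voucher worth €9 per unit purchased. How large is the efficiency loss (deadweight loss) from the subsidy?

Pre-subsidy: 672 - 0.6p = -356 + 9p gives p* = 1285/12, q* = 607.75.
With the rebate, buyers effectively pay pb = ps − 9, where ps is the price sellers receive.
Demand in terms of ps becomes qd = 672 − 0.6(ps − 9) = 677.4 - 0.6ps. Setting this equal to supply: 677.4 - 0.6ps = -356 + 9ps, so ps = 5167/48.
Buyers pay pb = 5167/48 − 9 = 4735/48; q' = -356 + 9·(5167/48) = 612.8125.
The subsidy expands output by 612.8125 − 607.75 = 5.0625 past the efficient level; on those units the gap between marginal cost and willingness to pay runs from 0 up to 9.
DWL = ½ × 9 × 5.0625 = 22.78125.

Deadweight loss = €22.78125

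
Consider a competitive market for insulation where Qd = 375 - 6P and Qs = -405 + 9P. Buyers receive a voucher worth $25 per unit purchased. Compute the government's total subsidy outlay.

Pre-subsidy: 375 - 6P = -405 + 9P gives P* = 52, Q* = 63.
With the rebate, buyers effectively pay Pb = Ps − 25, where Ps is the price sellers receive.
Demand in terms of Ps becomes Qd = 375 − 6(Ps − 25) = 525 - 6Ps. Setting this equal to supply: 525 - 6Ps = -405 + 9Ps, so Ps = 62.
Buyers pay Pb = 62 − 25 = 37; Q' = -405 + 9·62 = 153.
Government outlay = subsidy × quantity = 25 × 153 = 3825.

Government cost = $3825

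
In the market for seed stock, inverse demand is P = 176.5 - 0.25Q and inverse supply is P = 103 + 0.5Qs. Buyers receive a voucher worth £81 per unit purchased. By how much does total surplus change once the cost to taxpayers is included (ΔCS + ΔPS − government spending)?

Pre-subsidy: 176.5 - 0.25Q = 103 + 0.5Q gives Q* = 98 and P* = 152.
With the rebate, buyers effectively pay Pb = Ps − 81, where Ps is the price sellers receive.
On the curves, Pb = 176.5 - 0.25Q and Ps = 103 + 0.5Q; the wedge Ps − Pb = 81 gives 103 + 0.5Q − (176.5 - 0.25Q) = 81, so Q' = 206.
Then Pb = 176.5 − 0.25·206 = 125 and Ps = 103 + 0.5·206 = 206.
ΔCS = ½(98 + 206)(152 − 125) = 4104; ΔPS = ½(98 + 206)(206 − 152) = 8208.
Government spending = 81 × 206 = 16686.
Net change = 4104 + 8208 − 16686 = -4374. The loss equals the DWL triangle ½·81·108.

Net change in total surplus = -£4374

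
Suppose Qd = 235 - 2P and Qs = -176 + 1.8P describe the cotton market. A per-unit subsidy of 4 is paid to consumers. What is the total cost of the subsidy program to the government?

Pre-subsidy: 235 - 2P = -176 + 1.8P gives P* = 2055/19, Q* = 355/19.
With the rebate, buyers effectively pay Pb = Ps − 4, where Ps is the price sellers receive.
Demand in terms of Ps becomes Qd = 235 − 2(Ps − 4) = 243 - 2Ps. Setting this equal to supply: 243 - 2Ps = -176 + 1.8Ps, so Ps = 2095/19.
Buyers pay Pb = 2095/19 − 4 = 2019/19; Q' = -176 + 1.8·(2095/19) = 427/19.
Government outlay = subsidy × quantity = 4 × 427/19 = 1708/19.

Government cost = 1708/19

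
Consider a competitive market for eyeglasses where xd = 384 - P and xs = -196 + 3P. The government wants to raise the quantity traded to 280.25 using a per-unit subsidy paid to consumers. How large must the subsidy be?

Required subsidy s = 55 per unit

At x = 280.25, invert demand for the buyer price: Pb = (384 − 280.25)/1 = 103.75; invert supply for the seller price: Ps = (280.25 − (-196))/3 = 158.75.
The subsidy must fill the gap: s = Ps − Pb = 158.75 − 103.75 = 55.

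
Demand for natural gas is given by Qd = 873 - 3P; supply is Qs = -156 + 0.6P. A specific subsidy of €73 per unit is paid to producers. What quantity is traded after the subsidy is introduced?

Q' = 52

Pre-subsidy: 873 - 3P = -156 + 0.6P gives P* = 1715/6, Q* = 15.5.
With the subsidy, sellers receive Ps = Pb + 73 for each unit, where Pb is the price buyers pay.
Supply in terms of Pb becomes Qs = -156 + 0.6(Pb + 73) = -112.2 + 0.6Pb. Setting this equal to demand: 873 - 3Pb = -112.2 + 0.6Pb, so Pb = 821/3.
Sellers receive Ps = 821/3 + 73 = 1040/3; Q' = 873 − 3·(821/3) = 52.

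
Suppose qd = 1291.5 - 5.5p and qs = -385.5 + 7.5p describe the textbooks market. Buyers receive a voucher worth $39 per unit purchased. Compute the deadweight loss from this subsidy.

Deadweight loss = $2413.125

Pre-subsidy: 1291.5 - 5.5p = -385.5 + 7.5p gives p* = 129, q* = 582.
With the rebate, buyers effectively pay pb = ps − 39, where ps is the price sellers receive.
Demand in terms of ps becomes qd = 1291.5 − 5.5(ps − 39) = 1506 - 5.5ps. Setting this equal to supply: 1506 - 5.5ps = -385.5 + 7.5ps, so ps = 145.5.
Buyers pay pb = 145.5 − 39 = 106.5; q' = -385.5 + 7.5·145.5 = 705.75.
The subsidy expands output by 705.75 − 582 = 123.75 past the efficient level; on those units the gap between marginal cost and willingness to pay runs from 0 up to 39.
DWL = ½ × 39 × 123.75 = 2413.125.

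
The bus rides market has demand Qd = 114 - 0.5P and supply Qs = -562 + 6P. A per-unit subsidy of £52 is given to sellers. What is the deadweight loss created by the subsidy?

Deadweight loss = £624

Pre-subsidy: 114 - 0.5P = -562 + 6P gives P* = 104, Q* = 62.
With the subsidy, sellers receive Ps = Pb + 52 for each unit, where Pb is the price buyers pay.
Supply in terms of Pb becomes Qs = -562 + 6(Pb + 52) = -250 + 6Pb. Setting this equal to demand: 114 - 0.5Pb = -250 + 6Pb, so Pb = 56.
Sellers receive Ps = 56 + 52 = 108; Q' = 114 − 0.5·56 = 86.
The subsidy expands output by 86 − 62 = 24 past the efficient level; on those units the gap between marginal cost and willingness to pay runs from 0 up to 52.
DWL = ½ × 52 × 24 = 624.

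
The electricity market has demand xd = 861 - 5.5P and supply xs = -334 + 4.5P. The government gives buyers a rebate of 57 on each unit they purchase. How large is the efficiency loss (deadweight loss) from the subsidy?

Pre-subsidy: 861 - 5.5P = -334 + 4.5P gives P* = 119.5, x* = 203.75.
With the rebate, buyers effectively pay Pb = Ps − 57, where Ps is the price sellers receive.
Demand in terms of Ps becomes xd = 861 − 5.5(Ps − 57) = 1174.5 - 5.5Ps. Setting this equal to supply: 1174.5 - 5.5Ps = -334 + 4.5Ps, so Ps = 150.85.
Buyers pay Pb = 150.85 − 57 = 93.85; x' = -334 + 4.5·150.85 = 344.825.
The subsidy expands output by 344.825 − 203.75 = 141.075 past the efficient level; on those units the gap between marginal cost and willingness to pay runs from 0 up to 57.
DWL = ½ × 57 × 141.075 = 4020.6375.

Deadweight loss = 4020.6375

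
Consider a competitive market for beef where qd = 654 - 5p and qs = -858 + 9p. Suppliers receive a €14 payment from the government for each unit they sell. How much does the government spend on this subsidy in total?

Pre-subsidy: 654 - 5p = -858 + 9p gives p* = 108, q* = 114.
With the subsidy, sellers receive ps = pb + 14 for each unit, where pb is the price buyers pay.
Supply in terms of pb becomes qs = -858 + 9(pb + 14) = -732 + 9pb. Setting this equal to demand: 654 - 5pb = -732 + 9pb, so pb = 99.
Sellers receive ps = 99 + 14 = 113; q' = 654 − 5·99 = 159.
Government outlay = subsidy × quantity = 14 × 159 = 2226.

Government cost = €2226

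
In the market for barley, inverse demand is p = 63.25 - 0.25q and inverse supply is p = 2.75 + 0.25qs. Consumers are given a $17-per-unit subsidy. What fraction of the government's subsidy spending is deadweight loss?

Pre-subsidy: 63.25 - 0.25q = 2.75 + 0.25q gives q* = 121 and p* = 33.
With the rebate, buyers effectively pay pb = ps − 17, where ps is the price sellers receive.
On the curves, pb = 63.25 - 0.25q and ps = 2.75 + 0.25q; the wedge ps − pb = 17 gives 2.75 + 0.25q − (63.25 - 0.25q) = 17, so q' = 155.
Then pb = 63.25 − 0.25·155 = 24.5 and ps = 2.75 + 0.25·155 = 41.5.
ΔCS = ½(121 + 155)(33 − 24.5) = 1173; ΔPS = ½(121 + 155)(41.5 − 33) = 1173.
Government spending = 17 × 155 = 2635.
DWL = ½ × 17 × (155 − 121) = 289; fraction = 289 / 2635 = 17/155.

DWL / government spending = 17/155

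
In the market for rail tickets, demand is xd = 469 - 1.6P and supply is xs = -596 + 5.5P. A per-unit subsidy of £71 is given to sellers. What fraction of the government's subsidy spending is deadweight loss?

Pre-subsidy: 469 - 1.6P = -596 + 5.5P gives P* = 150, x* = 229.
With the subsidy, sellers receive Ps = Pb + 71 for each unit, where Pb is the price buyers pay.
Supply in terms of Pb becomes xs = -596 + 5.5(Pb + 71) = -205.5 + 5.5Pb. Setting this equal to demand: 469 - 1.6Pb = -205.5 + 5.5Pb, so Pb = 95.
Sellers receive Ps = 95 + 71 = 166; x' = 469 − 1.6·95 = 317.
ΔCS = ½(229 + 317)(150 − 95) = 15015; ΔPS = ½(229 + 317)(166 − 150) = 4368.
Government spending = 71 × 317 = 22507.
DWL = ½ × 71 × (317 − 229) = 3124; fraction = 3124 / 22507 = 44/317.

DWL / government spending = 44/317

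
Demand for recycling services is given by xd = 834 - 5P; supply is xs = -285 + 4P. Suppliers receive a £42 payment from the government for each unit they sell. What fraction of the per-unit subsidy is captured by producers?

Pre-subsidy: 834 - 5P = -285 + 4P gives P* = 373/3, x* = 637/3.
With the subsidy, sellers receive Ps = Pb + 42 for each unit, where Pb is the price buyers pay.
Supply in terms of Pb becomes xs = -285 + 4(Pb + 42) = -117 + 4Pb. Setting this equal to demand: 834 - 5Pb = -117 + 4Pb, so Pb = 317/3.
Sellers receive Ps = 317/3 + 42 = 443/3; x' = 834 − 5·(317/3) = 917/3.
Buyers' price falls by P* − Pb = 373/3 − 317/3 = 56/3; sellers' price rises by Ps − P* = 443/3 − 373/3 = 70/3.
So producers capture (70/3)/42 = 5/9 of each unit of subsidy.

Producer share = 5/9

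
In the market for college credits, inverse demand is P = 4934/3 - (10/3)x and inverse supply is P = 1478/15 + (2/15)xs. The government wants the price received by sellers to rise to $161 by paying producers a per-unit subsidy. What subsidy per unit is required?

Required subsidy s = $78 per unit

At a seller price of 161, quantity supplied is -739 + 7.5·161 = 468.5.
Buyers absorb 468.5 only when they pay Pb = 4934/3 − (10/3)·468.5 = 83.
s = Ps − Pb = 161 − 83 = 78.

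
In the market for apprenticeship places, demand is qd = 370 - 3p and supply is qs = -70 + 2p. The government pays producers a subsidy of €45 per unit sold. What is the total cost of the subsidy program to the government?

Government cost = €7200

Pre-subsidy: 370 - 3p = -70 + 2p gives p* = 88, q* = 106.
With the subsidy, sellers receive ps = pb + 45 for each unit, where pb is the price buyers pay.
Supply in terms of pb becomes qs = -70 + 2(pb + 45) = 20 + 2pb. Setting this equal to demand: 370 - 3pb = 20 + 2pb, so pb = 70.
Sellers receive ps = 70 + 45 = 115; q' = 370 − 3·70 = 160.
Government outlay = subsidy × quantity = 45 × 160 = 7200.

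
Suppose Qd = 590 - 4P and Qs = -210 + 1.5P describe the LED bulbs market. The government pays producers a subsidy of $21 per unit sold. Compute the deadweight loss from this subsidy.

Deadweight loss = 2646/11

Pre-subsidy: 590 - 4P = -210 + 1.5P gives P* = 1600/11, Q* = 90/11.
With the subsidy, sellers receive Ps = Pb + 21 for each unit, where Pb is the price buyers pay.
Supply in terms of Pb becomes Qs = -210 + 1.5(Pb + 21) = -178.5 + 1.5Pb. Setting this equal to demand: 590 - 4Pb = -178.5 + 1.5Pb, so Pb = 1537/11.
Sellers receive Ps = 1537/11 + 21 = 1768/11; Q' = 590 − 4·(1537/11) = 342/11.
The subsidy expands output by 342/11 − 90/11 = 252/11 past the efficient level; on those units the gap between marginal cost and willingness to pay runs from 0 up to 21.
DWL = ½ × 21 × 252/11 = 2646/11.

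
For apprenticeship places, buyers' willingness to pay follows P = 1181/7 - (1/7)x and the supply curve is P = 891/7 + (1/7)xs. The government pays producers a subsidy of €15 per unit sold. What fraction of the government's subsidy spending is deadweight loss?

DWL / government spending = 21/158

Pre-subsidy: 1181/7 - (1/7)x = 891/7 + (1/7)x gives x* = 145 and P* = 148.
With the subsidy, sellers receive Ps = Pb + 15 for each unit, where Pb is the price buyers pay.
On the curves, Pb = 1181/7 - (1/7)x and Ps = 891/7 + (1/7)x; the wedge Ps − Pb = 15 gives 891/7 + (1/7)x − (1181/7 - (1/7)x) = 15, so x' = 197.5.
Then Pb = 1181/7 − (1/7)·197.5 = 140.5 and Ps = 891/7 + (1/7)·197.5 = 155.5.
ΔCS = ½(145 + 197.5)(148 − 140.5) = 1284.375; ΔPS = ½(145 + 197.5)(155.5 − 148) = 1284.375.
Government spending = 15 × 197.5 = 2962.5.
DWL = ½ × 15 × (197.5 − 145) = 393.75; fraction = 393.75 / 2962.5 = 21/158.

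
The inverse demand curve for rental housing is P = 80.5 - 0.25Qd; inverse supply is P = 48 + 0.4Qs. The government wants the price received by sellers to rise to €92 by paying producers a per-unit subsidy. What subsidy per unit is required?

At a seller price of 92, quantity supplied is -120 + 2.5·92 = 110.
Buyers absorb 110 only when they pay Pb = 80.5 − 0.25·110 = 53.
s = Ps − Pb = 92 − 53 = 39.

Required subsidy s = €39 per unit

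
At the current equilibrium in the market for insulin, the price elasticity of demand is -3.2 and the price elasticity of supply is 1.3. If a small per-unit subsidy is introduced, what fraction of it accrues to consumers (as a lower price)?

For a small subsidy around the equilibrium, the benefit split depends on the relative slopes, which at a point are proportional to the elasticities.
Buyer share = εs/(εs + |εd|) = 1.3/(1.3 + 3.2) = 13/45; seller share = |εd|/(εs + |εd|) = 32/45.

Consumer share = 13/45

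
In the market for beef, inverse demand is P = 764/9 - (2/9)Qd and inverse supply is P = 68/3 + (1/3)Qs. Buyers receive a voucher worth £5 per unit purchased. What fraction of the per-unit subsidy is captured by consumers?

Pre-subsidy: 764/9 - (2/9)Q = 68/3 + (1/3)Q gives Q* = 112 and P* = 60.
With the rebate, buyers effectively pay Pb = Ps − 5, where Ps is the price sellers receive.
On the curves, Pb = 764/9 - (2/9)Q and Ps = 68/3 + (1/3)Q; the wedge Ps − Pb = 5 gives 68/3 + (1/3)Q − (764/9 - (2/9)Q) = 5, so Q' = 121.
Then Pb = 764/9 − (2/9)·121 = 58 and Ps = 68/3 + (1/3)·121 = 63.
Buyers' price falls by P* − Pb = 60 − 58 = 2; sellers' price rises by Ps − P* = 63 − 60 = 3.
So consumers capture 2/5 = 0.4 of each unit of subsidy.

Consumer share = 0.4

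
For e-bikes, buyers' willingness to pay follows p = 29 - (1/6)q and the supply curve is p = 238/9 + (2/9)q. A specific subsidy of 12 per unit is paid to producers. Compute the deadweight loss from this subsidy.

Deadweight loss = 1296/7

Pre-subsidy: 29 - (1/6)q = 238/9 + (2/9)q gives q* = 46/7 and p* = 586/21.
With the subsidy, sellers receive ps = pb + 12 for each unit, where pb is the price buyers pay.
On the curves, pb = 29 - (1/6)q and ps = 238/9 + (2/9)q; the wedge ps − pb = 12 gives 238/9 + (2/9)q − (29 - (1/6)q) = 12, so q' = 262/7.
Then pb = 29 − (1/6)·(262/7) = 478/21 and ps = 238/9 + (2/9)·(262/7) = 730/21.
The subsidy expands output by 262/7 − 46/7 = 216/7 past the efficient level; on those units the gap between marginal cost and willingness to pay runs from 0 up to 12.
DWL = ½ × 12 × 216/7 = 1296/7.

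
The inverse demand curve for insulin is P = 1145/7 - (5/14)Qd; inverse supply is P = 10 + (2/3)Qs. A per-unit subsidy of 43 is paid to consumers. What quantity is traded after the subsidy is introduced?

Pre-subsidy: 1145/7 - (5/14)Q = 10 + (2/3)Q gives Q* = 150 and P* = 110.
With the rebate, buyers effectively pay Pb = Ps − 43, where Ps is the price sellers receive.
On the curves, Pb = 1145/7 - (5/14)Q and Ps = 10 + (2/3)Q; the wedge Ps − Pb = 43 gives 10 + (2/3)Q − (1145/7 - (5/14)Q) = 43, so Q' = 192.
Then Pb = 1145/7 − (5/14)·192 = 95 and Ps = 10 + (2/3)·192 = 138.

Q' = 192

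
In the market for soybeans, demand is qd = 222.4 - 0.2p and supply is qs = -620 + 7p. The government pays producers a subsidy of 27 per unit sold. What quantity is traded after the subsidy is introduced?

Pre-subsidy: 222.4 - 0.2p = -620 + 7p gives p* = 117, q* = 199.
With the subsidy, sellers receive ps = pb + 27 for each unit, where pb is the price buyers pay.
Supply in terms of pb becomes qs = -620 + 7(pb + 27) = -431 + 7pb. Setting this equal to demand: 222.4 - 0.2pb = -431 + 7pb, so pb = 90.75.
Sellers receive ps = 90.75 + 27 = 117.75; q' = 222.4 − 0.2·90.75 = 204.25.

q' = 204.25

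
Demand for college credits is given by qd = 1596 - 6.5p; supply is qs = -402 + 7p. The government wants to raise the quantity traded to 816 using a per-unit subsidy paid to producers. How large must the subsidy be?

At q = 816, invert demand for the buyer price: pb = (1596 − 816)/6.5 = 120; invert supply for the seller price: ps = (816 − (-402))/7 = 174.
The subsidy must fill the gap: s = ps − pb = 174 − 120 = 54.

Required subsidy s = 54 per unit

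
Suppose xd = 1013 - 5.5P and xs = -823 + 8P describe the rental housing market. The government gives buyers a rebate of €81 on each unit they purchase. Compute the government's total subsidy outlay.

Government cost = €42849

Pre-subsidy: 1013 - 5.5P = -823 + 8P gives P* = 136, x* = 265.
With the rebate, buyers effectively pay Pb = Ps − 81, where Ps is the price sellers receive.
Demand in terms of Ps becomes xd = 1013 − 5.5(Ps − 81) = 1458.5 - 5.5Ps. Setting this equal to supply: 1458.5 - 5.5Ps = -823 + 8Ps, so Ps = 169.
Buyers pay Pb = 169 − 81 = 88; x' = -823 + 8·169 = 529.
Government outlay = subsidy × quantity = 81 × 529 = 42849.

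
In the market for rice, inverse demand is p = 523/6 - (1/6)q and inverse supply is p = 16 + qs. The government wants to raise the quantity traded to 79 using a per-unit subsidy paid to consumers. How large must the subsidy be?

At q = 79, from the demand curve buyers pay pb = 523/6 − (1/6)·79 = 74; from the supply curve sellers need ps = 16 + 1·79 = 95.
The subsidy must fill the gap: s = ps − pb = 95 − 74 = 21.

Required subsidy s = 21 per unit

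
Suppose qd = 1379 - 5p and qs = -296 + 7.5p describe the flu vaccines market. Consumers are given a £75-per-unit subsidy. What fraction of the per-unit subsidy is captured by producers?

Pre-subsidy: 1379 - 5p = -296 + 7.5p gives p* = 134, q* = 709.
With the rebate, buyers effectively pay pb = ps − 75, where ps is the price sellers receive.
Demand in terms of ps becomes qd = 1379 − 5(ps − 75) = 1754 - 5ps. Setting this equal to supply: 1754 - 5ps = -296 + 7.5ps, so ps = 164.
Buyers pay pb = 164 − 75 = 89; q' = -296 + 7.5·164 = 934.
Buyers' price falls by p* − pb = 134 − 89 = 45; sellers' price rises by ps − p* = 164 − 134 = 30.
So producers capture 30/75 = 0.4 of each unit of subsidy.

Producer share = 0.4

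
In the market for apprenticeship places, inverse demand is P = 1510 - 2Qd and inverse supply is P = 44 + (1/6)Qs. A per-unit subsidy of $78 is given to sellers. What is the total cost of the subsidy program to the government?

Government cost = $55584

Pre-subsidy: 1510 - 2Q = 44 + (1/6)Q gives Q* = 8796/13 and P* = 2038/13.
With the subsidy, sellers receive Ps = Pb + 78 for each unit, where Pb is the price buyers pay.
On the curves, Pb = 1510 - 2Q and Ps = 44 + (1/6)Q; the wedge Ps − Pb = 78 gives 44 + (1/6)Q − (1510 - 2Q) = 78, so Q' = 9264/13.
Then Pb = 1510 − 2·(9264/13) = 1102/13 and Ps = 44 + (1/6)·(9264/13) = 2116/13.
Government outlay = subsidy × quantity = 78 × 9264/13 = 55584.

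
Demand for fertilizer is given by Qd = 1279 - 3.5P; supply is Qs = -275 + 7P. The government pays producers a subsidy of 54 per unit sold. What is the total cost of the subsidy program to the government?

Government cost = 47898

Pre-subsidy: 1279 - 3.5P = -275 + 7P gives P* = 148, Q* = 761.
With the subsidy, sellers receive Ps = Pb + 54 for each unit, where Pb is the price buyers pay.
Supply in terms of Pb becomes Qs = -275 + 7(Pb + 54) = 103 + 7Pb. Setting this equal to demand: 1279 - 3.5Pb = 103 + 7Pb, so Pb = 112.
Sellers receive Ps = 112 + 54 = 166; Q' = 1279 − 3.5·112 = 887.
Government outlay = subsidy × quantity = 54 × 887 = 47898.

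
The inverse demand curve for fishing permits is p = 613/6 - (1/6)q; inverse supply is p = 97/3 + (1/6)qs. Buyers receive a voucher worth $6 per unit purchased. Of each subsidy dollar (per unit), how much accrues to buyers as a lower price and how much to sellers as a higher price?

Pre-subsidy: 613/6 - (1/6)q = 97/3 + (1/6)q gives q* = 209.5 and p* = 67.25.
With the rebate, buyers effectively pay pb = ps − 6, where ps is the price sellers receive.
On the curves, pb = 613/6 - (1/6)q and ps = 97/3 + (1/6)q; the wedge ps − pb = 6 gives 97/3 + (1/6)q − (613/6 - (1/6)q) = 6, so q' = 227.5.
Then pb = 613/6 − (1/6)·227.5 = 64.25 and ps = 97/3 + (1/6)·227.5 = 70.25.
Buyers' price falls by p* − pb = 67.25 − 64.25 = 3; sellers' price rises by ps − p* = 70.25 − 67.25 = 3.

Buyers gain $3 per unit; sellers gain $3 per unit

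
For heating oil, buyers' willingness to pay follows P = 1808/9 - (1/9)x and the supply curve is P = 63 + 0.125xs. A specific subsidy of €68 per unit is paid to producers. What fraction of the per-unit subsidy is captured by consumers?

Pre-subsidy: 1808/9 - (1/9)x = 63 + 0.125x gives x* = 584 and P* = 136.
With the subsidy, sellers receive Ps = Pb + 68 for each unit, where Pb is the price buyers pay.
On the curves, Pb = 1808/9 - (1/9)x and Ps = 63 + 0.125x; the wedge Ps − Pb = 68 gives 63 + 0.125x − (1808/9 - (1/9)x) = 68, so x' = 872.
Then Pb = 1808/9 − (1/9)·872 = 104 and Ps = 63 + 0.125·872 = 172.
Buyers' price falls by P* − Pb = 136 − 104 = 32; sellers' price rises by Ps − P* = 172 − 136 = 36.
So consumers capture 32/68 = 8/17 of each unit of subsidy.

Consumer share = 8/17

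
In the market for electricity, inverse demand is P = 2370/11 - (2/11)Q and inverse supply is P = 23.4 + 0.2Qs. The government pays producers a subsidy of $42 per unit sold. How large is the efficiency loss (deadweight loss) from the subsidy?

Pre-subsidy: 2370/11 - (2/11)Q = 23.4 + 0.2Q gives Q* = 503 and P* = 124.
With the subsidy, sellers receive Ps = Pb + 42 for each unit, where Pb is the price buyers pay.
On the curves, Pb = 2370/11 - (2/11)Q and Ps = 23.4 + 0.2Q; the wedge Ps − Pb = 42 gives 23.4 + 0.2Q − (2370/11 - (2/11)Q) = 42, so Q' = 613.
Then Pb = 2370/11 − (2/11)·613 = 104 and Ps = 23.4 + 0.2·613 = 146.
The subsidy expands output by 613 − 503 = 110 past the efficient level; on those units the gap between marginal cost and willingness to pay runs from 0 up to 42.
DWL = ½ × 42 × 110 = 2310.

Deadweight loss = $2310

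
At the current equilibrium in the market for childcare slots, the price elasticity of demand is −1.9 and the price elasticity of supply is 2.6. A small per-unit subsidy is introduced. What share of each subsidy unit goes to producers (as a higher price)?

Producer share = 19/45

For a small subsidy around the equilibrium, the benefit split depends on the relative slopes, which at a point are proportional to the elasticities.
Buyer share = εs/(εs + |εd|) = 2.6/(2.6 + 1.9) = 26/45; seller share = |εd|/(εs + |εd|) = 19/45.
So producers capture 19/45 of the subsidy.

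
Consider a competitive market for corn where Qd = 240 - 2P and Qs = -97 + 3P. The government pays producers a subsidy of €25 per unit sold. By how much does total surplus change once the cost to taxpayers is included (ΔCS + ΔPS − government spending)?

Pre-subsidy: 240 - 2P = -97 + 3P gives P* = 67.4, Q* = 105.2.
With the subsidy, sellers receive Ps = Pb + 25 for each unit, where Pb is the price buyers pay.
Supply in terms of Pb becomes Qs = -97 + 3(Pb + 25) = -22 + 3Pb. Setting this equal to demand: 240 - 2Pb = -22 + 3Pb, so Pb = 52.4.
Sellers receive Ps = 52.4 + 25 = 77.4; Q' = 240 − 2·52.4 = 135.2.
ΔCS = ½(105.2 + 135.2)(67.4 − 52.4) = 1803; ΔPS = ½(105.2 + 135.2)(77.4 − 67.4) = 1202.
Government spending = 25 × 135.2 = 3380.
Net change = 1803 + 1202 − 3380 = -375. The loss equals the DWL triangle ½·25·30.

Net change in total surplus = -€375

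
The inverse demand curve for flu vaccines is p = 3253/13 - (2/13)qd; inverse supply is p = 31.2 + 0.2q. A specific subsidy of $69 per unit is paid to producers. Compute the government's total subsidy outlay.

Government cost = $56166

Pre-subsidy: 3253/13 - (2/13)q = 31.2 + 0.2q gives q* = 619 and p* = 155.
With the subsidy, sellers receive ps = pb + 69 for each unit, where pb is the price buyers pay.
On the curves, pb = 3253/13 - (2/13)q and ps = 31.2 + 0.2q; the wedge ps − pb = 69 gives 31.2 + 0.2q − (3253/13 - (2/13)q) = 69, so q' = 814.
Then pb = 3253/13 − (2/13)·814 = 125 and ps = 31.2 + 0.2·814 = 194.
Government outlay = subsidy × quantity = 69 × 814 = 56166.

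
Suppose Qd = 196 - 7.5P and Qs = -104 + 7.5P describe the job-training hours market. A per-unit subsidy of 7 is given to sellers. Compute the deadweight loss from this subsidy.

Deadweight loss = 91.875

Pre-subsidy: 196 - 7.5P = -104 + 7.5P gives P* = 20, Q* = 46.
With the subsidy, sellers receive Ps = Pb + 7 for each unit, where Pb is the price buyers pay.
Supply in terms of Pb becomes Qs = -104 + 7.5(Pb + 7) = -51.5 + 7.5Pb. Setting this equal to demand: 196 - 7.5Pb = -51.5 + 7.5Pb, so Pb = 16.5.
Sellers receive Ps = 16.5 + 7 = 23.5; Q' = 196 − 7.5·16.5 = 72.25.
The subsidy expands output by 72.25 − 46 = 26.25 past the efficient level; on those units the gap between marginal cost and willingness to pay runs from 0 up to 7.
DWL = ½ × 7 × 26.25 = 91.875.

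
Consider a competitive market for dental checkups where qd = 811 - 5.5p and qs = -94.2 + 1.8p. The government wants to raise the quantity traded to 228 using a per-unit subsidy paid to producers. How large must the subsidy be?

At q = 228, invert demand for the buyer price: pb = (811 − 228)/5.5 = 106; invert supply for the seller price: ps = (228 − (-94.2))/1.8 = 179.
The subsidy must fill the gap: s = ps − pb = 179 − 106 = 73.

Required subsidy s = 73 per unit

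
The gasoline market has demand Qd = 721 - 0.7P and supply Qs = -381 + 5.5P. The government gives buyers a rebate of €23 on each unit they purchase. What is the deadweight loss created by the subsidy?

Deadweight loss = 40733/248

Pre-subsidy: 721 - 0.7P = -381 + 5.5P gives P* = 5510/31, Q* = 18494/31.
With the rebate, buyers effectively pay Pb = Ps − 23, where Ps is the price sellers receive.
Demand in terms of Ps becomes Qd = 721 − 0.7(Ps − 23) = 737.1 - 0.7Ps. Setting this equal to supply: 737.1 - 0.7Ps = -381 + 5.5Ps, so Ps = 11181/62.
Buyers pay Pb = 11181/62 − 23 = 9755/62; Q' = -381 + 5.5·(11181/62) = 75747/124.
The subsidy expands output by 75747/124 − 18494/31 = 1771/124 past the efficient level; on those units the gap between marginal cost and willingness to pay runs from 0 up to 23.
DWL = ½ × 23 × 1771/124 = 40733/248.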